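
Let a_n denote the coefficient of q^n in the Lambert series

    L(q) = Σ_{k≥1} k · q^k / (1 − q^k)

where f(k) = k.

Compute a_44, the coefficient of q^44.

d|44:{1,2,4,11,22,44}  Σf=1+2+4+11+22+44=84

a_44 = 84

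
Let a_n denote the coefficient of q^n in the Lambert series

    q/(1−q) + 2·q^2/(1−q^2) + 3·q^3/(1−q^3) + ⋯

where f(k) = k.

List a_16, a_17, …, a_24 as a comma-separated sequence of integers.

31, 18, 39, 20, 42, 32, 36, 24, 60

[q^16] f(16)=16,f(8)=8,f(4)=4,f(2)=2,f(1)=1 ⇒ 31
q^17  k|17↦f(k): 1:1 17:17  a_17=18
[q^18] f(18)=18,f(9)=9,f(6)=6,f(3)=3,f(2)=2,f(1)=1 ⇒ 39
n=19: 19·1 1·19  f→[19+1]=20
[q^20] f(1)=1,f(2)=2,f(4)=4,f(5)=5,f(10)=10,f(20)=20 ⇒ 42
[q^21] f(21)=21,f(7)=7,f(3)=3,f(1)=1 ⇒ 32
[q^22] f(22)=22,f(11)=11,f(2)=2,f(1)=1 ⇒ 36
d|23:{1,23}  Σf=1+23=24
q^24  k|24↦f(k): 24:24 12:12 8:8 6:6 4:4 3:3 2:2 1:1  a_24=60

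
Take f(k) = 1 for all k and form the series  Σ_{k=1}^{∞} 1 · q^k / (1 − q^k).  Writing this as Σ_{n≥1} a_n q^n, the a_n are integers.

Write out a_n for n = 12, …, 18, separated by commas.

q^12  k|12↦f(k): 12:1 6:1 4:1 3:1 2:1 1:1  a_12=6
n=13: 1·13 13·1  f→[1+1]=2
[q^14] f(14)=1,f(7)=1,f(2)=1,f(1)=1 ⇒ 4
d|15:{15,5,3,1}  Σf=1+1+1+1=4
q^16  k|16↦f(k): 1:1 2:1 4:1 8:1 16:1  a_16=5
q^17  k|17↦f(k): 17:1 1:1  a_17=2
n=18: 18·1 9·2 6·3 3·6 2·9 1·18  f→[1+1+1+1+1+1]=6

6, 2, 4, 4, 5, 2, 6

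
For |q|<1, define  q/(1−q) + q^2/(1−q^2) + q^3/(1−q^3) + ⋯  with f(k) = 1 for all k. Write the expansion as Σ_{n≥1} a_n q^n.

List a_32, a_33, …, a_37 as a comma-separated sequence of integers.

6, 4, 4, 4, 9, 2

d|32:{32,16,8,4,2,1}  Σf=1+1+1+1+1+1=6
[q^33] f(1)=1,f(3)=1,f(11)=1,f(33)=1 ⇒ 4
q^34  k|34↦f(k): 34:1 17:1 2:1 1:1  a_34=4
d|35:{1,5,7,35}  Σf=1+1+1+1=4
n=36: 1·36 2·18 3·12 4·9 6·6 9·4 12·3 18·2 36·1  f→[1+1+1+1+1+1+1+1+1]=9
d|37:{37,1}  Σf=1+1=2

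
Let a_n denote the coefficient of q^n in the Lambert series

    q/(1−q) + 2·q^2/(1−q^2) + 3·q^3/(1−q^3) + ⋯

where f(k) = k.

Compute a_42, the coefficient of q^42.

q^42  k|42↦f(k): 1:1 2:2 3:3 6:6 7:7 14:14 21:21 42:42  a_42=96

a_42 = 96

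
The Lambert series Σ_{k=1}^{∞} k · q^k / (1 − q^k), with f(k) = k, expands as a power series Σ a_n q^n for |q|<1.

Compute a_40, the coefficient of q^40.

a_40 = 90

n=40: 40·1 20·2 10·4 8·5 5·8 4·10 2·20 1·40  f→[40+20+10+8+5+4+2+1]=90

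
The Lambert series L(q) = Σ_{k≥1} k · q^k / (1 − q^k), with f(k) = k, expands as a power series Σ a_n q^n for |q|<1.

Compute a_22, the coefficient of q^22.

d|22:{22,11,2,1}  Σf=22+11+2+1=36

a_22 = 36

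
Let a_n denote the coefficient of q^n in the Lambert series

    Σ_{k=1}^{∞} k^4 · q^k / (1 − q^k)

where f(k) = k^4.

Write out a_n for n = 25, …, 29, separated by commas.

391251, 485554, 538084, 655746, 707282

d|25:{25,5,1}  Σf=390625+625+1=391251
n=26: 1·26 2·13 13·2 26·1  f→[1+16+28561+456976]=485554
d|27:{1,3,9,27}  Σf=1+81+6561+531441=538084
n=28: 28·1 14·2 7·4 4·7 2·14 1·28  f→[614656+38416+2401+256+16+1]=655746
d|29:{29,1}  Σf=707281+1=707282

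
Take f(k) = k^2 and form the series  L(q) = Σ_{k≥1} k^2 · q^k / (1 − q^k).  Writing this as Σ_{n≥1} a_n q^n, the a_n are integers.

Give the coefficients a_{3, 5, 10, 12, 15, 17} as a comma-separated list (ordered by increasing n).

10, 26, 130, 210, 260, 290

n=3: 1·3 3·1  f→[1+9]=10
n=5: 5·1 1·5  f→[25+1]=26
[q^10] f(10)=100,f(5)=25,f(2)=4,f(1)=1 ⇒ 130
n=12: 1·12 2·6 3·4 4·3 6·2 12·1  f→[1+4+9+16+36+144]=210
q^15  k|15↦f(k): 1:1 3:9 5:25 15:225  a_15=260
[q^17] f(17)=289,f(1)=1 ⇒ 290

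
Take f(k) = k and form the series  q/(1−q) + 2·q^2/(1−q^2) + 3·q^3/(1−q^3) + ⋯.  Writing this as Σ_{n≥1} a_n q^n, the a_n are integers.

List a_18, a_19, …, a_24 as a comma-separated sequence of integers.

d|18:{18,9,6,3,2,1}  Σf=18+9+6+3+2+1=39
d|19:{1,19}  Σf=1+19=20
q^20  k|20↦f(k): 20:20 10:10 5:5 4:4 2:2 1:1  a_20=42
q^21  k|21↦f(k): 1:1 3:3 7:7 21:21  a_21=32
d|22:{22,11,2,1}  Σf=22+11+2+1=36
n=23: 23·1 1·23  f→[23+1]=24
q^24  k|24↦f(k): 1:1 2:2 3:3 4:4 6:6 8:8 12:12 24:24  a_24=60

39, 20, 42, 32, 36, 24, 60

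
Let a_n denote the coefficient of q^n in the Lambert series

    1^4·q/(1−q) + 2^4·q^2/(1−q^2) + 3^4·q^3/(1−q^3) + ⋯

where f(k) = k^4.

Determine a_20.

a_20 = 170898

[q^20] f(20)=160000,f(10)=10000,f(5)=625,f(4)=256,f(2)=16,f(1)=1 ⇒ 170898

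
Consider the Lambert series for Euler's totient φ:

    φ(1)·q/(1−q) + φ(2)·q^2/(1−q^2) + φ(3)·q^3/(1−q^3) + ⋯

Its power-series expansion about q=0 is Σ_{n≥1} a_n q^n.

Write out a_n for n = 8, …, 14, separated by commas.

n=8: 8·1 4·2 2·4 1·8  φ→[4+2+1+1]=8
q^9  k|9↦φ(k): 9:6 3:2 1:1  a_9=9
n=10: 10·1 5·2 2·5 1·10  φ→[4+4+1+1]=10
[q^11] φ(11)=10,φ(1)=1 ⇒ 11
q^12  k|12↦φ(k): 1:1 2:1 3:2 4:2 6:2 12:4  a_12=12
[q^13] φ(13)=12,φ(1)=1 ⇒ 13
n=14: 1·14 2·7 7·2 14·1  φ→[1+1+6+6]=14

8, 9, 10, 11, 12, 13, 14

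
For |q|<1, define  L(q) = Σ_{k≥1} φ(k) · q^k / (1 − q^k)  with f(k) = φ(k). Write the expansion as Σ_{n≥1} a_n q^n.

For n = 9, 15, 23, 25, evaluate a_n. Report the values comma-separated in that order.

n=9: 9·1 3·3 1·9  φ→[6+2+1]=9
q^15  k|15↦φ(k): 15:8 5:4 3:2 1:1  a_15=15
q^23  k|23↦φ(k): 23:22 1:1  a_23=23
[q^25] φ(1)=1,φ(5)=4,φ(25)=20 ⇒ 25

9, 15, 23, 25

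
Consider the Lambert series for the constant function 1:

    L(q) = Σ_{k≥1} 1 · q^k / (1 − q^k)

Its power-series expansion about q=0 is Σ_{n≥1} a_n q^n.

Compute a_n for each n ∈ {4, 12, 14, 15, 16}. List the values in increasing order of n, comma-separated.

d|4:{4,2,1}  Σf=1+1+1=3
n=12: 12·1 6·2 4·3 3·4 2·6 1·12  f→[1+1+1+1+1+1]=6
[q^14] f(14)=1,f(7)=1,f(2)=1,f(1)=1 ⇒ 4
[q^15] f(1)=1,f(3)=1,f(5)=1,f(15)=1 ⇒ 4
n=16: 16·1 8·2 4·4 2·8 1·16  f→[1+1+1+1+1]=5

3, 6, 4, 4, 5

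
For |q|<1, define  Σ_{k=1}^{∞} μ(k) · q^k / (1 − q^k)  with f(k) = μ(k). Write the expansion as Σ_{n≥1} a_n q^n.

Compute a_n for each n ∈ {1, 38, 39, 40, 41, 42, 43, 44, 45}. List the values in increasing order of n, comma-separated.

[q^1] μ(1)=1 ⇒ 1
n=38: 1·38 2·19 19·2 38·1  μ→[1+(-1)+(-1)+1]=0
[q^39] μ(1)=1,μ(3)=-1,μ(13)=-1,μ(39)=1 ⇒ 0
n=40: 1·40 2·20 4·10 5·8 8·5 10·4 20·2 40·1  μ→[1+(-1)+0+(-1)+0+1+0+0]=0
d|41:{41,1}  Σμ=(-1)+1=0
q^42  k|42↦μ(k): 42:-1 21:1 14:1 7:-1 6:1 3:-1 2:-1 1:1  a_42=0
q^43  k|43↦μ(k): 43:-1 1:1  a_43=0
d|44:{44,22,11,4,2,1}  Σμ=0+1+(-1)+0+(-1)+1=0
n=45: 1·45 3·15 5·9 9·5 15·3 45·1  μ→[1+(-1)+(-1)+0+1+0]=0

1, 0, 0, 0, 0, 0, 0, 0, 0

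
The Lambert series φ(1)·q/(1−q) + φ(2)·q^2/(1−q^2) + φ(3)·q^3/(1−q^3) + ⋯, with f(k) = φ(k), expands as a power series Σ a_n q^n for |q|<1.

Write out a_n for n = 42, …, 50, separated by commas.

n=42: 1·42 2·21 3·14 6·7 7·6 14·3 21·2 42·1  φ→[1+1+2+2+6+6+12+12]=42
q^43  k|43↦φ(k): 1:1 43:42  a_43=43
n=44: 44·1 22·2 11·4 4·11 2·22 1·44  φ→[20+10+10+2+1+1]=44
[q^45] φ(1)=1,φ(3)=2,φ(5)=4,φ(9)=6,φ(15)=8,φ(45)=24 ⇒ 45
n=46: 1·46 2·23 23·2 46·1  φ→[1+1+22+22]=46
d|47:{47,1}  Σφ=46+1=47
q^48  k|48↦φ(k): 1:1 2:1 3:2 4:2 6:2 8:4 12:4 16:8 24:8 48:16  a_48=48
n=49: 49·1 7·7 1·49  φ→[42+6+1]=49
[q^50] φ(1)=1,φ(2)=1,φ(5)=4,φ(10)=4,φ(25)=20,φ(50)=20 ⇒ 50

42, 43, 44, 45, 46, 47, 48, 49, 50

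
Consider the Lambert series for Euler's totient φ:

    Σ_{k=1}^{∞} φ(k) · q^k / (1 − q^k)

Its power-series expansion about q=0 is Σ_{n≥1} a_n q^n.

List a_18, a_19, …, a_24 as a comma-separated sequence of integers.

d|18:{18,9,6,3,2,1}  Σφ=6+6+2+2+1+1=18
d|19:{19,1}  Σφ=18+1=19
n=20: 1·20 2·10 4·5 5·4 10·2 20·1  φ→[1+1+2+4+4+8]=20
n=21: 21·1 7·3 3·7 1·21  φ→[12+6+2+1]=21
q^22  k|22↦φ(k): 22:10 11:10 2:1 1:1  a_22=22
[q^23] φ(1)=1,φ(23)=22 ⇒ 23
[q^24] φ(1)=1,φ(2)=1,φ(3)=2,φ(4)=2,φ(6)=2,φ(8)=4,φ(12)=4,φ(24)=8 ⇒ 24

18, 19, 20, 21, 22, 23, 24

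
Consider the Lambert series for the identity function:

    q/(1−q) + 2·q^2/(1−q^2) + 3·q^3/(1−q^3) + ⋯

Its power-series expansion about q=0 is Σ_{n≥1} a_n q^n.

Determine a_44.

d|44:{44,22,11,4,2,1}  Σf=44+22+11+4+2+1=84

a_44 = 84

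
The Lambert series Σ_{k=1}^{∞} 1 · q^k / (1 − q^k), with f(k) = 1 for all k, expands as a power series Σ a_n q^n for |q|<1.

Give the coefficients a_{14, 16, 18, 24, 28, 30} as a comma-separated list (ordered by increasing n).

n=14: 1·14 2·7 7·2 14·1  f→[1+1+1+1]=4
d|16:{1,2,4,8,16}  Σf=1+1+1+1+1=5
q^18  k|18↦f(k): 18:1 9:1 6:1 3:1 2:1 1:1  a_18=6
n=24: 24·1 12·2 8·3 6·4 4·6 3·8 2·12 1·24  f→[1+1+1+1+1+1+1+1]=8
n=28: 1·28 2·14 4·7 7·4 14·2 28·1  f→[1+1+1+1+1+1]=6
q^30  k|30↦f(k): 30:1 15:1 10:1 6:1 5:1 3:1 2:1 1:1  a_30=8

4, 5, 6, 8, 6, 8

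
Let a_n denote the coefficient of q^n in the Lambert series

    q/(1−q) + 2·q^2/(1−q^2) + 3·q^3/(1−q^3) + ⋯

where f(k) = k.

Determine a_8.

a_8 = 15

n=8: 8·1 4·2 2·4 1·8  f→[8+4+2+1]=15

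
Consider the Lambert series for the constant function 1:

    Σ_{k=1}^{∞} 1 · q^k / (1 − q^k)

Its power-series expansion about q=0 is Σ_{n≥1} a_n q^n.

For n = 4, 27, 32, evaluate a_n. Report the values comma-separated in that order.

3, 4, 6

n=4: 4·1 2·2 1·4  f→[1+1+1]=3
d|27:{27,9,3,1}  Σf=1+1+1+1=4
[q^32] f(32)=1,f(16)=1,f(8)=1,f(4)=1,f(2)=1,f(1)=1 ⇒ 6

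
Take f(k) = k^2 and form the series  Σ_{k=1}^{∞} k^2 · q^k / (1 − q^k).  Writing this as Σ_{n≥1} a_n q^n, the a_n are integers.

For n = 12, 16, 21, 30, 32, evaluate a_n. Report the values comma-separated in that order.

d|12:{12,6,4,3,2,1}  Σf=144+36+16+9+4+1=210
q^16  k|16↦f(k): 16:256 8:64 4:16 2:4 1:1  a_16=341
n=21: 21·1 7·3 3·7 1·21  f→[441+49+9+1]=500
n=30: 30·1 15·2 10·3 6·5 5·6 3·10 2·15 1·30  f→[900+225+100+36+25+9+4+1]=1300
d|32:{1,2,4,8,16,32}  Σf=1+4+16+64+256+1024=1365

210, 341, 500, 1300, 1365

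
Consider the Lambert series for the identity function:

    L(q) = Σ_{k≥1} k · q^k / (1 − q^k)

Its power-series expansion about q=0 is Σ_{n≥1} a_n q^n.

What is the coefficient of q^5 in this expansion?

d|5:{1,5}  Σf=1+5=6

a_5 = 6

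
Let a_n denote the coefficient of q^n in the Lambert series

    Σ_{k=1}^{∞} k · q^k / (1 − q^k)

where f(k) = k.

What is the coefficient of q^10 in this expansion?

[q^10] f(1)=1,f(2)=2,f(5)=5,f(10)=10 ⇒ 18

a_10 = 18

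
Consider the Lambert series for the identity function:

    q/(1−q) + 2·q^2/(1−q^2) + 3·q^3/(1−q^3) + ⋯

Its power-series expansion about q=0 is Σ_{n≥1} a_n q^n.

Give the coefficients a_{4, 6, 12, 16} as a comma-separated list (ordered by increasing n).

7, 12, 28, 31

q^4  k|4↦f(k): 1:1 2:2 4:4  a_4=7
[q^6] f(6)=6,f(3)=3,f(2)=2,f(1)=1 ⇒ 12
n=12: 12·1 6·2 4·3 3·4 2·6 1·12  f→[12+6+4+3+2+1]=28
[q^16] f(16)=16,f(8)=8,f(4)=4,f(2)=2,f(1)=1 ⇒ 31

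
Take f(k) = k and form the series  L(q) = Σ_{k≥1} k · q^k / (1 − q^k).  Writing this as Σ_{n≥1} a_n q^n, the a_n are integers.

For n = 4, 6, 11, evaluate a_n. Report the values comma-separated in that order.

7, 12, 12

q^4  k|4↦f(k): 4:4 2:2 1:1  a_4=7
[q^6] f(6)=6,f(3)=3,f(2)=2,f(1)=1 ⇒ 12
[q^11] f(1)=1,f(11)=11 ⇒ 12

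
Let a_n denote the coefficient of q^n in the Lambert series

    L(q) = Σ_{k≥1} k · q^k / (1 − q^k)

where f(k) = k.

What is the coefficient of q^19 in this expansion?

a_19 = 20

n=19: 19·1 1·19  f→[19+1]=20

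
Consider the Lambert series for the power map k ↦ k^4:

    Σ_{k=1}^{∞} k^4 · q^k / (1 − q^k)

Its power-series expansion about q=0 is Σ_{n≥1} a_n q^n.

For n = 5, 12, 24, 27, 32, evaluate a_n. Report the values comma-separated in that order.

n=5: 1·5 5·1  f→[1+625]=626
d|12:{1,2,3,4,6,12}  Σf=1+16+81+256+1296+20736=22386
n=24: 24·1 12·2 8·3 6·4 4·6 3·8 2·12 1·24  f→[331776+20736+4096+1296+256+81+16+1]=358258
n=27: 1·27 3·9 9·3 27·1  f→[1+81+6561+531441]=538084
n=32: 32·1 16·2 8·4 4·8 2·16 1·32  f→[1048576+65536+4096+256+16+1]=1118481

626, 22386, 358258, 538084, 1118481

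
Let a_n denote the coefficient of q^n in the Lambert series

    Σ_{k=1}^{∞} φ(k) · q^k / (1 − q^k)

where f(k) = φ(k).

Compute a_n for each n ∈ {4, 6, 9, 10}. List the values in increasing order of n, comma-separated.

d|4:{1,2,4}  Σφ=1+1+2=4
[q^6] φ(1)=1,φ(2)=1,φ(3)=2,φ(6)=2 ⇒ 6
[q^9] φ(1)=1,φ(3)=2,φ(9)=6 ⇒ 9
q^10  k|10↦φ(k): 1:1 2:1 5:4 10:4  a_10=10

4, 6, 9, 10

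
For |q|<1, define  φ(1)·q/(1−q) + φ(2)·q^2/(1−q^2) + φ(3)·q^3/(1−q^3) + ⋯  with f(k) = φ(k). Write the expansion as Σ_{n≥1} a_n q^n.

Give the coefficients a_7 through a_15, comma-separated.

[q^7] φ(1)=1,φ(7)=6 ⇒ 7
[q^8] φ(8)=4,φ(4)=2,φ(2)=1,φ(1)=1 ⇒ 8
d|9:{9,3,1}  Σφ=6+2+1=9
d|10:{1,2,5,10}  Σφ=1+1+4+4=10
n=11: 11·1 1·11  φ→[10+1]=11
q^12  k|12↦φ(k): 1:1 2:1 3:2 4:2 6:2 12:4  a_12=12
d|13:{1,13}  Σφ=1+12=13
n=14: 1·14 2·7 7·2 14·1  φ→[1+1+6+6]=14
q^15  k|15↦φ(k): 1:1 3:2 5:4 15:8  a_15=15

7, 8, 9, 10, 11, 12, 13, 14, 15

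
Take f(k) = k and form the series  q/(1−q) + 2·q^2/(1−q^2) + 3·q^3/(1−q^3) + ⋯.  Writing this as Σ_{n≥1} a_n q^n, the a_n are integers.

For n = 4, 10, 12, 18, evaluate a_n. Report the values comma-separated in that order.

d|4:{1,2,4}  Σf=1+2+4=7
q^10  k|10↦f(k): 1:1 2:2 5:5 10:10  a_10=18
n=12: 12·1 6·2 4·3 3·4 2·6 1·12  f→[12+6+4+3+2+1]=28
d|18:{18,9,6,3,2,1}  Σf=18+9+6+3+2+1=39

7, 18, 28, 39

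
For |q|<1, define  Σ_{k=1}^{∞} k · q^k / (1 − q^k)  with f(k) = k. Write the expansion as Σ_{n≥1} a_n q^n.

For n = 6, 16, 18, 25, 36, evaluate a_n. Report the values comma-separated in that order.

n=6: 6·1 3·2 2·3 1·6  f→[6+3+2+1]=12
d|16:{1,2,4,8,16}  Σf=1+2+4+8+16=31
q^18  k|18↦f(k): 18:18 9:9 6:6 3:3 2:2 1:1  a_18=39
[q^25] f(1)=1,f(5)=5,f(25)=25 ⇒ 31
n=36: 36·1 18·2 12·3 9·4 6·6 4·9 3·12 2·18 1·36  f→[36+18+12+9+6+4+3+2+1]=91

12, 31, 39, 31, 91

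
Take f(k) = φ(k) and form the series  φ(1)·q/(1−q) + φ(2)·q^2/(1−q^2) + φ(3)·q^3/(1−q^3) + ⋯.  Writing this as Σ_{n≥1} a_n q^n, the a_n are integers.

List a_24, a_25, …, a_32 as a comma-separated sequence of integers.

[q^24] φ(24)=8,φ(12)=4,φ(8)=4,φ(6)=2,φ(4)=2,φ(3)=2,φ(2)=1,φ(1)=1 ⇒ 24
q^25  k|25↦φ(k): 25:20 5:4 1:1  a_25=25
q^26  k|26↦φ(k): 26:12 13:12 2:1 1:1  a_26=26
q^27  k|27↦φ(k): 27:18 9:6 3:2 1:1  a_27=27
[q^28] φ(28)=12,φ(14)=6,φ(7)=6,φ(4)=2,φ(2)=1,φ(1)=1 ⇒ 28
q^29  k|29↦φ(k): 29:28 1:1  a_29=29
[q^30] φ(1)=1,φ(2)=1,φ(3)=2,φ(5)=4,φ(6)=2,φ(10)=4,φ(15)=8,φ(30)=8 ⇒ 30
n=31: 1·31 31·1  φ→[1+30]=31
d|32:{32,16,8,4,2,1}  Σφ=16+8+4+2+1+1=32

24, 25, 26, 27, 28, 29, 30, 31, 32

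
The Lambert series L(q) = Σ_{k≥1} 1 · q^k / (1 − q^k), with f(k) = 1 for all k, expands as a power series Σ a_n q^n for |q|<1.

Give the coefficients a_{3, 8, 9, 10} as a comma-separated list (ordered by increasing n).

2, 4, 3, 4

d|3:{3,1}  Σf=1+1=2
q^8  k|8↦f(k): 1:1 2:1 4:1 8:1  a_8=4
q^9  k|9↦f(k): 1:1 3:1 9:1  a_9=3
d|10:{10,5,2,1}  Σf=1+1+1+1=4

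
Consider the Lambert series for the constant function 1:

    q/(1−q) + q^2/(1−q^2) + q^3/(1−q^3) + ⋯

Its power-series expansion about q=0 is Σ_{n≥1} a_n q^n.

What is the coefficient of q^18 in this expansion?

a_18 = 6

d|18:{1,2,3,6,9,18}  Σf=1+1+1+1+1+1=6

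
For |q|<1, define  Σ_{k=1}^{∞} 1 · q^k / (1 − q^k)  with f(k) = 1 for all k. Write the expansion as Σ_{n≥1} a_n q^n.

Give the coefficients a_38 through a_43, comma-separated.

4, 4, 8, 2, 8, 2

[q^38] f(38)=1,f(19)=1,f(2)=1,f(1)=1 ⇒ 4
[q^39] f(39)=1,f(13)=1,f(3)=1,f(1)=1 ⇒ 4
d|40:{1,2,4,5,8,10,20,40}  Σf=1+1+1+1+1+1+1+1=8
q^41  k|41↦f(k): 1:1 41:1  a_41=2
d|42:{1,2,3,6,7,14,21,42}  Σf=1+1+1+1+1+1+1+1=8
[q^43] f(1)=1,f(43)=1 ⇒ 2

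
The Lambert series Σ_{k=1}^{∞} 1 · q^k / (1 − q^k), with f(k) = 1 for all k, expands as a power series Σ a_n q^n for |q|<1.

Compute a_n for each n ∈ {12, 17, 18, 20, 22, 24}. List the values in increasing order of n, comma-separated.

d|12:{1,2,3,4,6,12}  Σf=1+1+1+1+1+1=6
n=17: 1·17 17·1  f→[1+1]=2
q^18  k|18↦f(k): 18:1 9:1 6:1 3:1 2:1 1:1  a_18=6
q^20  k|20↦f(k): 1:1 2:1 4:1 5:1 10:1 20:1  a_20=6
[q^22] f(1)=1,f(2)=1,f(11)=1,f(22)=1 ⇒ 4
d|24:{24,12,8,6,4,3,2,1}  Σf=1+1+1+1+1+1+1+1=8

6, 2, 6, 6, 4, 8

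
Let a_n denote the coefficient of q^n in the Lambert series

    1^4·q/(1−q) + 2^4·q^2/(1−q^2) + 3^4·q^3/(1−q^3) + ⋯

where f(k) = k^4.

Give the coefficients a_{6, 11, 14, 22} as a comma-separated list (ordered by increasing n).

[q^6] f(1)=1,f(2)=16,f(3)=81,f(6)=1296 ⇒ 1394
n=11: 1·11 11·1  f→[1+14641]=14642
q^14  k|14↦f(k): 1:1 2:16 7:2401 14:38416  a_14=40834
n=22: 22·1 11·2 2·11 1·22  f→[234256+14641+16+1]=248914

1394, 14642, 40834, 248914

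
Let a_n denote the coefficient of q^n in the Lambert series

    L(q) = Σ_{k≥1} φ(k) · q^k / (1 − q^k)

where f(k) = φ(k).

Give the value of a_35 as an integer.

[q^35] φ(1)=1,φ(5)=4,φ(7)=6,φ(35)=24 ⇒ 35

a_35 = 35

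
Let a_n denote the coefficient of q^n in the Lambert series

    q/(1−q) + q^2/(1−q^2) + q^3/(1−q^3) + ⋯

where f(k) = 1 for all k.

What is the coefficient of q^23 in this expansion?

d|23:{1,23}  Σf=1+1=2

a_23 = 2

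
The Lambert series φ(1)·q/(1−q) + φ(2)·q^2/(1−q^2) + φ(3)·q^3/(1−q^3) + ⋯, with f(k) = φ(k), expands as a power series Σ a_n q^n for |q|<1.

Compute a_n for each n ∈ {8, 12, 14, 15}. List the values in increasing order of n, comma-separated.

q^8  k|8↦φ(k): 8:4 4:2 2:1 1:1  a_8=8
[q^12] φ(1)=1,φ(2)=1,φ(3)=2,φ(4)=2,φ(6)=2,φ(12)=4 ⇒ 12
d|14:{14,7,2,1}  Σφ=6+6+1+1=14
[q^15] φ(15)=8,φ(5)=4,φ(3)=2,φ(1)=1 ⇒ 15

8, 12, 14, 15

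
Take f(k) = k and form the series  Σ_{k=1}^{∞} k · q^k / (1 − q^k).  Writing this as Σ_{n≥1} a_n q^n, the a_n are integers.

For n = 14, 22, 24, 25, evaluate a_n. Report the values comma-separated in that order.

n=14: 14·1 7·2 2·7 1·14  f→[14+7+2+1]=24
d|22:{1,2,11,22}  Σf=1+2+11+22=36
n=24: 1·24 2·12 3·8 4·6 6·4 8·3 12·2 24·1  f→[1+2+3+4+6+8+12+24]=60
q^25  k|25↦f(k): 1:1 5:5 25:25  a_25=31

24, 36, 60, 31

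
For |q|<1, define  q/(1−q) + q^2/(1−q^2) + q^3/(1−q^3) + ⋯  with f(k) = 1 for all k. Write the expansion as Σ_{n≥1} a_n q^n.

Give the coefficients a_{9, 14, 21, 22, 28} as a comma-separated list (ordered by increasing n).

[q^9] f(1)=1,f(3)=1,f(9)=1 ⇒ 3
d|14:{1,2,7,14}  Σf=1+1+1+1=4
q^21  k|21↦f(k): 1:1 3:1 7:1 21:1  a_21=4
d|22:{1,2,11,22}  Σf=1+1+1+1=4
q^28  k|28↦f(k): 28:1 14:1 7:1 4:1 2:1 1:1  a_28=6

3, 4, 4, 4, 6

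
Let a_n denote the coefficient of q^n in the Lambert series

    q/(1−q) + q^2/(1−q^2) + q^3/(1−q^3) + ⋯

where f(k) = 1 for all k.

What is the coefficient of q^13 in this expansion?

n=13: 1·13 13·1  f→[1+1]=2

a_13 = 2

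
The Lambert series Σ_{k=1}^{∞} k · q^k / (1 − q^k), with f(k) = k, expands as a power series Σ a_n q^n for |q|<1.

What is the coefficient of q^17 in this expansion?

a_17 = 18

d|17:{17,1}  Σf=17+1=18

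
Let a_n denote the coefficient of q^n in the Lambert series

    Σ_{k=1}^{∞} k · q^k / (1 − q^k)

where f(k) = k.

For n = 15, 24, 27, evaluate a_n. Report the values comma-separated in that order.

24, 60, 40

n=15: 15·1 5·3 3·5 1·15  f→[15+5+3+1]=24
d|24:{1,2,3,4,6,8,12,24}  Σf=1+2+3+4+6+8+12+24=60
d|27:{27,9,3,1}  Σf=27+9+3+1=40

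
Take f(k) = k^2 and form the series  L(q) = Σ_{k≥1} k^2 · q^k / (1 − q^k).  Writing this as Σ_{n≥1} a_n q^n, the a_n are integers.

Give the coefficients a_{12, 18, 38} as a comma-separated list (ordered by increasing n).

q^12  k|12↦f(k): 1:1 2:4 3:9 4:16 6:36 12:144  a_12=210
d|18:{1,2,3,6,9,18}  Σf=1+4+9+36+81+324=455
[q^38] f(1)=1,f(2)=4,f(19)=361,f(38)=1444 ⇒ 1810

210, 455, 1810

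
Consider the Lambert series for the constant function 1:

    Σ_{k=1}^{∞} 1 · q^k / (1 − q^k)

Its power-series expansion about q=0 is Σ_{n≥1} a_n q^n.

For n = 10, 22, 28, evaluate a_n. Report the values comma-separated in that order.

d|10:{10,5,2,1}  Σf=1+1+1+1=4
n=22: 1·22 2·11 11·2 22·1  f→[1+1+1+1]=4
d|28:{1,2,4,7,14,28}  Σf=1+1+1+1+1+1=6

4, 4, 6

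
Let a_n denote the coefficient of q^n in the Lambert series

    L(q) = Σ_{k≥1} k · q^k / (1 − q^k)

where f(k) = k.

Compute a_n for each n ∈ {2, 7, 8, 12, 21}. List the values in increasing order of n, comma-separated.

3, 8, 15, 28, 32

n=2: 2·1 1·2  f→[2+1]=3
q^7  k|7↦f(k): 1:1 7:7  a_7=8
[q^8] f(8)=8,f(4)=4,f(2)=2,f(1)=1 ⇒ 15
d|12:{1,2,3,4,6,12}  Σf=1+2+3+4+6+12=28
n=21: 1·21 3·7 7·3 21·1  f→[1+3+7+21]=32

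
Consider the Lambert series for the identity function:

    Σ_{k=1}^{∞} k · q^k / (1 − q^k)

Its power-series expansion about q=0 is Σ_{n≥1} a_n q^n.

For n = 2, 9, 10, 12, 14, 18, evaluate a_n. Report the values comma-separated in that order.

[q^2] f(2)=2,f(1)=1 ⇒ 3
[q^9] f(9)=9,f(3)=3,f(1)=1 ⇒ 13
q^10  k|10↦f(k): 10:10 5:5 2:2 1:1  a_10=18
n=12: 1·12 2·6 3·4 4·3 6·2 12·1  f→[1+2+3+4+6+12]=28
q^14  k|14↦f(k): 14:14 7:7 2:2 1:1  a_14=24
[q^18] f(1)=1,f(2)=2,f(3)=3,f(6)=6,f(9)=9,f(18)=18 ⇒ 39

3, 13, 18, 28, 24, 39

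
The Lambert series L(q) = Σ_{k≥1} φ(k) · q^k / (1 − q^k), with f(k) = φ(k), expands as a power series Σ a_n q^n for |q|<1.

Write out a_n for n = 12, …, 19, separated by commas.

d|12:{12,6,4,3,2,1}  Σφ=4+2+2+2+1+1=12
[q^13] φ(13)=12,φ(1)=1 ⇒ 13
[q^14] φ(14)=6,φ(7)=6,φ(2)=1,φ(1)=1 ⇒ 14
n=15: 15·1 5·3 3·5 1·15  φ→[8+4+2+1]=15
d|16:{1,2,4,8,16}  Σφ=1+1+2+4+8=16
d|17:{1,17}  Σφ=1+16=17
q^18  k|18↦φ(k): 1:1 2:1 3:2 6:2 9:6 18:6  a_18=18
q^19  k|19↦φ(k): 19:18 1:1  a_19=19

12, 13, 14, 15, 16, 17, 18, 19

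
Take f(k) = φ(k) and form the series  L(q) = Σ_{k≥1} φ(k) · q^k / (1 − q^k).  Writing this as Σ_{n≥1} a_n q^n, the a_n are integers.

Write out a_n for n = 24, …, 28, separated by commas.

d|24:{1,2,3,4,6,8,12,24}  Σφ=1+1+2+2+2+4+4+8=24
d|25:{1,5,25}  Σφ=1+4+20=25
[q^26] φ(26)=12,φ(13)=12,φ(2)=1,φ(1)=1 ⇒ 26
[q^27] φ(1)=1,φ(3)=2,φ(9)=6,φ(27)=18 ⇒ 27
[q^28] φ(28)=12,φ(14)=6,φ(7)=6,φ(4)=2,φ(2)=1,φ(1)=1 ⇒ 28

24, 25, 26, 27, 28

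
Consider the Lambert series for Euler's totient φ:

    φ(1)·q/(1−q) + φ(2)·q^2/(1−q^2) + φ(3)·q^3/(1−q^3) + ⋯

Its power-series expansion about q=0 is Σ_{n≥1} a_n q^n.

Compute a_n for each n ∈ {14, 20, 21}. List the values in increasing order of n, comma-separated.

n=14: 14·1 7·2 2·7 1·14  φ→[6+6+1+1]=14
n=20: 1·20 2·10 4·5 5·4 10·2 20·1  φ→[1+1+2+4+4+8]=20
q^21  k|21↦φ(k): 1:1 3:2 7:6 21:12  a_21=21

14, 20, 21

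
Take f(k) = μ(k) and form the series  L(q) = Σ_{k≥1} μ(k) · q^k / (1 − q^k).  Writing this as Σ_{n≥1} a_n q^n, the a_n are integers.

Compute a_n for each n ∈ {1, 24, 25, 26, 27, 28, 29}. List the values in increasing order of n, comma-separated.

d|1:{1}  Σμ=1=1
n=24: 24·1 12·2 8·3 6·4 4·6 3·8 2·12 1·24  μ→[0+0+0+1+0+(-1)+(-1)+1]=0
q^25  k|25↦μ(k): 25:0 5:-1 1:1  a_25=0
[q^26] μ(1)=1,μ(2)=-1,μ(13)=-1,μ(26)=1 ⇒ 0
d|27:{27,9,3,1}  Σμ=0+0+(-1)+1=0
[q^28] μ(28)=0,μ(14)=1,μ(7)=-1,μ(4)=0,μ(2)=-1,μ(1)=1 ⇒ 0
[q^29] μ(29)=-1,μ(1)=1 ⇒ 0

1, 0, 0, 0, 0, 0, 0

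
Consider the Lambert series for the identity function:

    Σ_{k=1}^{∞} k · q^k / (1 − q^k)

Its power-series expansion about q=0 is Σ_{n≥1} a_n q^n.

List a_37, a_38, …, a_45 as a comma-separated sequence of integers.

d|37:{1,37}  Σf=1+37=38
d|38:{1,2,19,38}  Σf=1+2+19+38=60
d|39:{39,13,3,1}  Σf=39+13+3+1=56
d|40:{1,2,4,5,8,10,20,40}  Σf=1+2+4+5+8+10+20+40=90
d|41:{1,41}  Σf=1+41=42
[q^42] f(1)=1,f(2)=2,f(3)=3,f(6)=6,f(7)=7,f(14)=14,f(21)=21,f(42)=42 ⇒ 96
n=43: 43·1 1·43  f→[43+1]=44
q^44  k|44↦f(k): 44:44 22:22 11:11 4:4 2:2 1:1  a_44=84
q^45  k|45↦f(k): 45:45 15:15 9:9 5:5 3:3 1:1  a_45=78

38, 60, 56, 90, 42, 96, 44, 84, 78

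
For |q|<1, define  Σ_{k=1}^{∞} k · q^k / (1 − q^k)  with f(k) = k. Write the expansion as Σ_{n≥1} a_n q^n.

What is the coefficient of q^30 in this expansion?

a_30 = 72

[q^30] f(30)=30,f(15)=15,f(10)=10,f(6)=6,f(5)=5,f(3)=3,f(2)=2,f(1)=1 ⇒ 72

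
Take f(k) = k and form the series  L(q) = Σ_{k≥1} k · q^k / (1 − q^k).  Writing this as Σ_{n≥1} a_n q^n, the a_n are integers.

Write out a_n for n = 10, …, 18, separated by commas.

n=10: 10·1 5·2 2·5 1·10  f→[10+5+2+1]=18
[q^11] f(11)=11,f(1)=1 ⇒ 12
[q^12] f(12)=12,f(6)=6,f(4)=4,f(3)=3,f(2)=2,f(1)=1 ⇒ 28
[q^13] f(1)=1,f(13)=13 ⇒ 14
[q^14] f(1)=1,f(2)=2,f(7)=7,f(14)=14 ⇒ 24
[q^15] f(15)=15,f(5)=5,f(3)=3,f(1)=1 ⇒ 24
[q^16] f(1)=1,f(2)=2,f(4)=4,f(8)=8,f(16)=16 ⇒ 31
[q^17] f(17)=17,f(1)=1 ⇒ 18
n=18: 18·1 9·2 6·3 3·6 2·9 1·18  f→[18+9+6+3+2+1]=39

18, 12, 28, 14, 24, 24, 31, 18, 39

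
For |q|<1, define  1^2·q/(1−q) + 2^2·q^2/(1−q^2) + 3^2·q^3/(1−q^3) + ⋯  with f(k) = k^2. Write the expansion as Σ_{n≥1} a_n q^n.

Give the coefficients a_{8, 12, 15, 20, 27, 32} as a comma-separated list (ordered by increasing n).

85, 210, 260, 546, 820, 1365

[q^8] f(1)=1,f(2)=4,f(4)=16,f(8)=64 ⇒ 85
q^12  k|12↦f(k): 1:1 2:4 3:9 4:16 6:36 12:144  a_12=210
d|15:{15,5,3,1}  Σf=225+25+9+1=260
[q^20] f(20)=400,f(10)=100,f(5)=25,f(4)=16,f(2)=4,f(1)=1 ⇒ 546
q^27  k|27↦f(k): 27:729 9:81 3:9 1:1  a_27=820
[q^32] f(1)=1,f(2)=4,f(4)=16,f(8)=64,f(16)=256,f(32)=1024 ⇒ 1365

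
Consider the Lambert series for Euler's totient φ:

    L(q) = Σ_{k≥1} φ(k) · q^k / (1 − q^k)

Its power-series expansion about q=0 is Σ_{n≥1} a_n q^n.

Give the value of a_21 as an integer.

n=21: 21·1 7·3 3·7 1·21  φ→[12+6+2+1]=21

a_21 = 21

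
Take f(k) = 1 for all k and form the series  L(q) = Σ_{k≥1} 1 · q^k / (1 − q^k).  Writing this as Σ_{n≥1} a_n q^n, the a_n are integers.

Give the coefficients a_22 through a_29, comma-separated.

n=22: 1·22 2·11 11·2 22·1  f→[1+1+1+1]=4
d|23:{1,23}  Σf=1+1=2
q^24  k|24↦f(k): 24:1 12:1 8:1 6:1 4:1 3:1 2:1 1:1  a_24=8
d|25:{1,5,25}  Σf=1+1+1=3
[q^26] f(26)=1,f(13)=1,f(2)=1,f(1)=1 ⇒ 4
q^27  k|27↦f(k): 1:1 3:1 9:1 27:1  a_27=4
[q^28] f(28)=1,f(14)=1,f(7)=1,f(4)=1,f(2)=1,f(1)=1 ⇒ 6
n=29: 29·1 1·29  f→[1+1]=2

4, 2, 8, 3, 4, 4, 6, 2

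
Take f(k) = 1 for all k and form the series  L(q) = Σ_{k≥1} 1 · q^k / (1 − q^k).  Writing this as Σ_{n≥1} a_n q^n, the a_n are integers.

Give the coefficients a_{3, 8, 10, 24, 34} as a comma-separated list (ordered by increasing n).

q^3  k|3↦f(k): 3:1 1:1  a_3=2
d|8:{8,4,2,1}  Σf=1+1+1+1=4
[q^10] f(1)=1,f(2)=1,f(5)=1,f(10)=1 ⇒ 4
n=24: 24·1 12·2 8·3 6·4 4·6 3·8 2·12 1·24  f→[1+1+1+1+1+1+1+1]=8
n=34: 34·1 17·2 2·17 1·34  f→[1+1+1+1]=4

2, 4, 4, 8, 4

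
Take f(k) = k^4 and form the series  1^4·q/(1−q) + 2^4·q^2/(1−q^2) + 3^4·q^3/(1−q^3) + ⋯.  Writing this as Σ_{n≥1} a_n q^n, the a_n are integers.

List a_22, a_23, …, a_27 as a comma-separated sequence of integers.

n=22: 22·1 11·2 2·11 1·22  f→[234256+14641+16+1]=248914
[q^23] f(23)=279841,f(1)=1 ⇒ 279842
d|24:{24,12,8,6,4,3,2,1}  Σf=331776+20736+4096+1296+256+81+16+1=358258
d|25:{1,5,25}  Σf=1+625+390625=391251
n=26: 1·26 2·13 13·2 26·1  f→[1+16+28561+456976]=485554
q^27  k|27↦f(k): 1:1 3:81 9:6561 27:531441  a_27=538084

248914, 279842, 358258, 391251, 485554, 538084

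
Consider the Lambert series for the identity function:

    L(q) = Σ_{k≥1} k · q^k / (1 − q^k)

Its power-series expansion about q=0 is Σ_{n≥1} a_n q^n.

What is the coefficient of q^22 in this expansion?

a_22 = 36

q^22  k|22↦f(k): 1:1 2:2 11:11 22:22  a_22=36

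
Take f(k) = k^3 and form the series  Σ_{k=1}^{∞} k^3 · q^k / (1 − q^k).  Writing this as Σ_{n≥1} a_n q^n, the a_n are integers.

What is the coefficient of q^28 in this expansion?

a_28 = 25112

[q^28] f(28)=21952,f(14)=2744,f(7)=343,f(4)=64,f(2)=8,f(1)=1 ⇒ 25112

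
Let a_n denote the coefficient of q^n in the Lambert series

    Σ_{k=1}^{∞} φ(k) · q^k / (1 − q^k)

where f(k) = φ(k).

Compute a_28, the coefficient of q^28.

q^28  k|28↦φ(k): 28:12 14:6 7:6 4:2 2:1 1:1  a_28=28

a_28 = 28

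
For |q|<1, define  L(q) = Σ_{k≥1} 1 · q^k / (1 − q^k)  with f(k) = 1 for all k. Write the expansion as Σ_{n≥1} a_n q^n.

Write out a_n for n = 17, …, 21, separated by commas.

2, 6, 2, 6, 4

[q^17] f(17)=1,f(1)=1 ⇒ 2
[q^18] f(18)=1,f(9)=1,f(6)=1,f(3)=1,f(2)=1,f(1)=1 ⇒ 6
d|19:{19,1}  Σf=1+1=2
q^20  k|20↦f(k): 1:1 2:1 4:1 5:1 10:1 20:1  a_20=6
q^21  k|21↦f(k): 1:1 3:1 7:1 21:1  a_21=4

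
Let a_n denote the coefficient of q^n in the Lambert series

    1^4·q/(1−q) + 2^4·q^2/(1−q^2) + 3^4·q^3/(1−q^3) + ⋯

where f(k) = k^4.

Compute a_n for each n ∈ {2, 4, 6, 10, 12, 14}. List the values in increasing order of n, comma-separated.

17, 273, 1394, 10642, 22386, 40834

d|2:{2,1}  Σf=16+1=17
[q^4] f(4)=256,f(2)=16,f(1)=1 ⇒ 273
q^6  k|6↦f(k): 1:1 2:16 3:81 6:1296  a_6=1394
n=10: 1·10 2·5 5·2 10·1  f→[1+16+625+10000]=10642
q^12  k|12↦f(k): 12:20736 6:1296 4:256 3:81 2:16 1:1  a_12=22386
d|14:{1,2,7,14}  Σf=1+16+2401+38416=40834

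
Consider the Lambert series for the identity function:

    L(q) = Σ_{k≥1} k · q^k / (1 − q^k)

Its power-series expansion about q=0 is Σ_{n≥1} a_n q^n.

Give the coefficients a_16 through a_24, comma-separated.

n=16: 16·1 8·2 4·4 2·8 1·16  f→[16+8+4+2+1]=31
[q^17] f(1)=1,f(17)=17 ⇒ 18
n=18: 1·18 2·9 3·6 6·3 9·2 18·1  f→[1+2+3+6+9+18]=39
[q^19] f(19)=19,f(1)=1 ⇒ 20
q^20  k|20↦f(k): 20:20 10:10 5:5 4:4 2:2 1:1  a_20=42
q^21  k|21↦f(k): 1:1 3:3 7:7 21:21  a_21=32
q^22  k|22↦f(k): 1:1 2:2 11:11 22:22  a_22=36
[q^23] f(23)=23,f(1)=1 ⇒ 24
[q^24] f(24)=24,f(12)=12,f(8)=8,f(6)=6,f(4)=4,f(3)=3,f(2)=2,f(1)=1 ⇒ 60

31, 18, 39, 20, 42, 32, 36, 24, 60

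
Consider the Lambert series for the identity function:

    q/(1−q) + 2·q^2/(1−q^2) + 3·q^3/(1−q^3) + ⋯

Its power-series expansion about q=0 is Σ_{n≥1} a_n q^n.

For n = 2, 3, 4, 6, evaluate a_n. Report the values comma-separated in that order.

q^2  k|2↦f(k): 1:1 2:2  a_2=3
q^3  k|3↦f(k): 3:3 1:1  a_3=4
n=4: 1·4 2·2 4·1  f→[1+2+4]=7
q^6  k|6↦f(k): 1:1 2:2 3:3 6:6  a_6=12

3, 4, 7, 12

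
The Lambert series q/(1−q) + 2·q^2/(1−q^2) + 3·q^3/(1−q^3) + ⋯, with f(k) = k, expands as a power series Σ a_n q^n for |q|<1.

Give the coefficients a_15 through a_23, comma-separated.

24, 31, 18, 39, 20, 42, 32, 36, 24

q^15  k|15↦f(k): 15:15 5:5 3:3 1:1  a_15=24
[q^16] f(1)=1,f(2)=2,f(4)=4,f(8)=8,f(16)=16 ⇒ 31
q^17  k|17↦f(k): 17:17 1:1  a_17=18
n=18: 18·1 9·2 6·3 3·6 2·9 1·18  f→[18+9+6+3+2+1]=39
d|19:{1,19}  Σf=1+19=20
q^20  k|20↦f(k): 20:20 10:10 5:5 4:4 2:2 1:1  a_20=42
n=21: 1·21 3·7 7·3 21·1  f→[1+3+7+21]=32
d|22:{1,2,11,22}  Σf=1+2+11+22=36
[q^23] f(23)=23,f(1)=1 ⇒ 24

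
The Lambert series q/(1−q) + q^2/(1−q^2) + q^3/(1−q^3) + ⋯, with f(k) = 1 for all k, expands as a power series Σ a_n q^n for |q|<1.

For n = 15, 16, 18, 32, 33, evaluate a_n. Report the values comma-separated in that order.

q^15  k|15↦f(k): 15:1 5:1 3:1 1:1  a_15=4
d|16:{16,8,4,2,1}  Σf=1+1+1+1+1=5
n=18: 1·18 2·9 3·6 6·3 9·2 18·1  f→[1+1+1+1+1+1]=6
[q^32] f(1)=1,f(2)=1,f(4)=1,f(8)=1,f(16)=1,f(32)=1 ⇒ 6
[q^33] f(33)=1,f(11)=1,f(3)=1,f(1)=1 ⇒ 4

4, 5, 6, 6, 4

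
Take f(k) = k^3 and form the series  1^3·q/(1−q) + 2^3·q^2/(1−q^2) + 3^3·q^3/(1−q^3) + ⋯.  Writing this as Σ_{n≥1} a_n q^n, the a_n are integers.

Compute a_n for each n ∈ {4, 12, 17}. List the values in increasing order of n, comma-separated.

73, 2044, 4914

d|4:{1,2,4}  Σf=1+8+64=73
d|12:{1,2,3,4,6,12}  Σf=1+8+27+64+216+1728=2044
n=17: 17·1 1·17  f→[4913+1]=4914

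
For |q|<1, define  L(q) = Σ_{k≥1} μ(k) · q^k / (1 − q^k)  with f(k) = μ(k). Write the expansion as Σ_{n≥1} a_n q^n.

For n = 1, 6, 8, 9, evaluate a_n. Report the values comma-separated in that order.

q^1  k|1↦μ(k): 1:1  a_1=1
[q^6] μ(1)=1,μ(2)=-1,μ(3)=-1,μ(6)=1 ⇒ 0
q^8  k|8↦μ(k): 8:0 4:0 2:-1 1:1  a_8=0
[q^9] μ(9)=0,μ(3)=-1,μ(1)=1 ⇒ 0

1, 0, 0, 0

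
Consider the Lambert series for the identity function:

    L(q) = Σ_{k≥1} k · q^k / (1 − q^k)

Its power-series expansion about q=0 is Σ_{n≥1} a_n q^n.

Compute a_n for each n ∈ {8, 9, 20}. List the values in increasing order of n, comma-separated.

15, 13, 42

q^8  k|8↦f(k): 1:1 2:2 4:4 8:8  a_8=15
q^9  k|9↦f(k): 9:9 3:3 1:1  a_9=13
n=20: 20·1 10·2 5·4 4·5 2·10 1·20  f→[20+10+5+4+2+1]=42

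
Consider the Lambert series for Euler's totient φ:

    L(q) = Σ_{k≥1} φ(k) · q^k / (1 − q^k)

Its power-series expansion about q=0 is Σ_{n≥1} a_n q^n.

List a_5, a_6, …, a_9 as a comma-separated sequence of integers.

d|5:{1,5}  Σφ=1+4=5
n=6: 1·6 2·3 3·2 6·1  φ→[1+1+2+2]=6
n=7: 1·7 7·1  φ→[1+6]=7
[q^8] φ(8)=4,φ(4)=2,φ(2)=1,φ(1)=1 ⇒ 8
d|9:{1,3,9}  Σφ=1+2+6=9

5, 6, 7, 8, 9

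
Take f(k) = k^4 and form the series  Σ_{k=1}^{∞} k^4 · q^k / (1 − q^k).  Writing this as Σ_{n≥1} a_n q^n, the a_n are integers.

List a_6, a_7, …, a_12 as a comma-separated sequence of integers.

[q^6] f(1)=1,f(2)=16,f(3)=81,f(6)=1296 ⇒ 1394
n=7: 7·1 1·7  f→[2401+1]=2402
q^8  k|8↦f(k): 8:4096 4:256 2:16 1:1  a_8=4369
q^9  k|9↦f(k): 9:6561 3:81 1:1  a_9=6643
d|10:{1,2,5,10}  Σf=1+16+625+10000=10642
[q^11] f(1)=1,f(11)=14641 ⇒ 14642
d|12:{1,2,3,4,6,12}  Σf=1+16+81+256+1296+20736=22386

1394, 2402, 4369, 6643, 10642, 14642, 22386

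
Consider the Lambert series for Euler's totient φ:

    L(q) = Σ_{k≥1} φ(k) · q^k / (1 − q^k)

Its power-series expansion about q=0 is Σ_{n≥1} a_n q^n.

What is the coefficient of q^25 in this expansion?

d|25:{25,5,1}  Σφ=20+4+1=25

a_25 = 25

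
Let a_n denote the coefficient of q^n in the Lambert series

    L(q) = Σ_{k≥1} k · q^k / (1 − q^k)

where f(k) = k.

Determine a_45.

a_45 = 78

q^45  k|45↦f(k): 45:45 15:15 9:9 5:5 3:3 1:1  a_45=78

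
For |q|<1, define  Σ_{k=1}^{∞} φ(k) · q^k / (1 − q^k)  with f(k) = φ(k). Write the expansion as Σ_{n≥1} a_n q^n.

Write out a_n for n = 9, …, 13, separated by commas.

d|9:{1,3,9}  Σφ=1+2+6=9
n=10: 1·10 2·5 5·2 10·1  φ→[1+1+4+4]=10
q^11  k|11↦φ(k): 1:1 11:10  a_11=11
[q^12] φ(1)=1,φ(2)=1,φ(3)=2,φ(4)=2,φ(6)=2,φ(12)=4 ⇒ 12
[q^13] φ(1)=1,φ(13)=12 ⇒ 13

9, 10, 11, 12, 13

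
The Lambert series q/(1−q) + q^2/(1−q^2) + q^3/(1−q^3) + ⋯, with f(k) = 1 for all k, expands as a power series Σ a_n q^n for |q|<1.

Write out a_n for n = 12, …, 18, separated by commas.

6, 2, 4, 4, 5, 2, 6

q^12  k|12↦f(k): 12:1 6:1 4:1 3:1 2:1 1:1  a_12=6
[q^13] f(1)=1,f(13)=1 ⇒ 2
d|14:{14,7,2,1}  Σf=1+1+1+1=4
d|15:{15,5,3,1}  Σf=1+1+1+1=4
d|16:{1,2,4,8,16}  Σf=1+1+1+1+1=5
d|17:{17,1}  Σf=1+1=2
[q^18] f(1)=1,f(2)=1,f(3)=1,f(6)=1,f(9)=1,f(18)=1 ⇒ 6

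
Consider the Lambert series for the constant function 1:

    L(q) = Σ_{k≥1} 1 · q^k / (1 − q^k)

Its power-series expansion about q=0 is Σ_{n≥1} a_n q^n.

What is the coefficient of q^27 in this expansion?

d|27:{27,9,3,1}  Σf=1+1+1+1=4

a_27 = 4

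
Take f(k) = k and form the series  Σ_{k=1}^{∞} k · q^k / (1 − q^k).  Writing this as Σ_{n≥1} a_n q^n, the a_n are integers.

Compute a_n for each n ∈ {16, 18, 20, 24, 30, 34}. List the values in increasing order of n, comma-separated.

[q^16] f(16)=16,f(8)=8,f(4)=4,f(2)=2,f(1)=1 ⇒ 31
d|18:{1,2,3,6,9,18}  Σf=1+2+3+6+9+18=39
d|20:{1,2,4,5,10,20}  Σf=1+2+4+5+10+20=42
[q^24] f(1)=1,f(2)=2,f(3)=3,f(4)=4,f(6)=6,f(8)=8,f(12)=12,f(24)=24 ⇒ 60
n=30: 1·30 2·15 3·10 5·6 6·5 10·3 15·2 30·1  f→[1+2+3+5+6+10+15+30]=72
q^34  k|34↦f(k): 34:34 17:17 2:2 1:1  a_34=54

31, 39, 42, 60, 72, 54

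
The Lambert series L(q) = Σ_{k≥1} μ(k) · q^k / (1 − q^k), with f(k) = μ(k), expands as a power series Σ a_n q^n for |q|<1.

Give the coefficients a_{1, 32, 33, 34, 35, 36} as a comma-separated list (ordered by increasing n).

1, 0, 0, 0, 0, 0

d|1:{1}  Σμ=1=1
n=32: 32·1 16·2 8·4 4·8 2·16 1·32  μ→[0+0+0+0+(-1)+1]=0
[q^33] μ(1)=1,μ(3)=-1,μ(11)=-1,μ(33)=1 ⇒ 0
d|34:{34,17,2,1}  Σμ=1+(-1)+(-1)+1=0
q^35  k|35↦μ(k): 35:1 7:-1 5:-1 1:1  a_35=0
q^36  k|36↦μ(k): 36:0 18:0 12:0 9:0 6:1 4:0 3:-1 2:-1 1:1  a_36=0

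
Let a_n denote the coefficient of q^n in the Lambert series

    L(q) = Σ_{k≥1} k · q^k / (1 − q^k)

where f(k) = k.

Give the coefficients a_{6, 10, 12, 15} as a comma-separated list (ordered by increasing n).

12, 18, 28, 24

n=6: 1·6 2·3 3·2 6·1  f→[1+2+3+6]=12
q^10  k|10↦f(k): 1:1 2:2 5:5 10:10  a_10=18
n=12: 1·12 2·6 3·4 4·3 6·2 12·1  f→[1+2+3+4+6+12]=28
n=15: 1·15 3·5 5·3 15·1  f→[1+3+5+15]=24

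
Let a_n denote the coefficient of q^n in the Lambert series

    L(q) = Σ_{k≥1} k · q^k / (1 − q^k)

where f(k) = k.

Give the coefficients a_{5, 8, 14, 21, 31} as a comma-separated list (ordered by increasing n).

n=5: 5·1 1·5  f→[5+1]=6
n=8: 1·8 2·4 4·2 8·1  f→[1+2+4+8]=15
[q^14] f(1)=1,f(2)=2,f(7)=7,f(14)=14 ⇒ 24
d|21:{21,7,3,1}  Σf=21+7+3+1=32
n=31: 31·1 1·31  f→[31+1]=32

6, 15, 24, 32, 32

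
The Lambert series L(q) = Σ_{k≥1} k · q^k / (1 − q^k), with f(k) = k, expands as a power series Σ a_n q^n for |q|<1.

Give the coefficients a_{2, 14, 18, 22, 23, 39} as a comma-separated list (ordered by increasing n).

q^2  k|2↦f(k): 1:1 2:2  a_2=3
[q^14] f(14)=14,f(7)=7,f(2)=2,f(1)=1 ⇒ 24
n=18: 18·1 9·2 6·3 3·6 2·9 1·18  f→[18+9+6+3+2+1]=39
[q^22] f(1)=1,f(2)=2,f(11)=11,f(22)=22 ⇒ 36
n=23: 23·1 1·23  f→[23+1]=24
n=39: 39·1 13·3 3·13 1·39  f→[39+13+3+1]=56

3, 24, 39, 36, 24, 56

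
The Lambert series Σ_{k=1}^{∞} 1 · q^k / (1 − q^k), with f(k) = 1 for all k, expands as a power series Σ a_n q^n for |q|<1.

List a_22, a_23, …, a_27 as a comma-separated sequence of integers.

4, 2, 8, 3, 4, 4

d|22:{22,11,2,1}  Σf=1+1+1+1=4
n=23: 1·23 23·1  f→[1+1]=2
q^24  k|24↦f(k): 24:1 12:1 8:1 6:1 4:1 3:1 2:1 1:1  a_24=8
n=25: 25·1 5·5 1·25  f→[1+1+1]=3
n=26: 1·26 2·13 13·2 26·1  f→[1+1+1+1]=4
q^27  k|27↦f(k): 27:1 9:1 3:1 1:1  a_27=4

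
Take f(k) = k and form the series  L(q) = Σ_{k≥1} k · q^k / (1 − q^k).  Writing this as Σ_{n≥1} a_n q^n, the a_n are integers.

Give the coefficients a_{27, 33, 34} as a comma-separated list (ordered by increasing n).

d|27:{1,3,9,27}  Σf=1+3+9+27=40
[q^33] f(33)=33,f(11)=11,f(3)=3,f(1)=1 ⇒ 48
[q^34] f(1)=1,f(2)=2,f(17)=17,f(34)=34 ⇒ 54

40, 48, 54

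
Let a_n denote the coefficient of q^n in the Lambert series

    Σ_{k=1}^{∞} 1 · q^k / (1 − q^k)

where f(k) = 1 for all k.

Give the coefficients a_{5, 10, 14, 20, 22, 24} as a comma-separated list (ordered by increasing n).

n=5: 1·5 5·1  f→[1+1]=2
q^10  k|10↦f(k): 10:1 5:1 2:1 1:1  a_10=4
d|14:{14,7,2,1}  Σf=1+1+1+1=4
[q^20] f(1)=1,f(2)=1,f(4)=1,f(5)=1,f(10)=1,f(20)=1 ⇒ 6
q^22  k|22↦f(k): 1:1 2:1 11:1 22:1  a_22=4
n=24: 1·24 2·12 3·8 4·6 6·4 8·3 12·2 24·1  f→[1+1+1+1+1+1+1+1]=8

2, 4, 4, 6, 4, 8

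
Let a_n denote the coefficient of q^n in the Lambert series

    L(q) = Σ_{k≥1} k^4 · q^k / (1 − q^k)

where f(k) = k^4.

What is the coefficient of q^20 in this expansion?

a_20 = 170898

d|20:{1,2,4,5,10,20}  Σf=1+16+256+625+10000+160000=170898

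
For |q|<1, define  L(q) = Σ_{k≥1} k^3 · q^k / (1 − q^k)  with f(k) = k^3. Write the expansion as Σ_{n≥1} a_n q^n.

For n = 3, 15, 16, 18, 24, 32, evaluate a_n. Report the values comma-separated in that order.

d|3:{3,1}  Σf=27+1=28
d|15:{15,5,3,1}  Σf=3375+125+27+1=3528
q^16  k|16↦f(k): 1:1 2:8 4:64 8:512 16:4096  a_16=4681
n=18: 18·1 9·2 6·3 3·6 2·9 1·18  f→[5832+729+216+27+8+1]=6813
d|24:{24,12,8,6,4,3,2,1}  Σf=13824+1728+512+216+64+27+8+1=16380
n=32: 32·1 16·2 8·4 4·8 2·16 1·32  f→[32768+4096+512+64+8+1]=37449

28, 3528, 4681, 6813, 16380, 37449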